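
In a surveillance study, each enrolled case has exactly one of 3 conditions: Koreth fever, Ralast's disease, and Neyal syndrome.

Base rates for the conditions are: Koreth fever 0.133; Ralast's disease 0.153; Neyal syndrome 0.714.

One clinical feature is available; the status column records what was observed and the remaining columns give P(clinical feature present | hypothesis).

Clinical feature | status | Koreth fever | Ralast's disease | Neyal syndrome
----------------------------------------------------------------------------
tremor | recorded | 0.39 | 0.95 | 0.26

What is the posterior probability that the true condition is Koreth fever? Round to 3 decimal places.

0.135

Multiply each prior by the likelihood of the clinical feature:
  Koreth fever: 0.133 × 0.39 = 0.05187
  Ralast's disease: 0.153 × 0.95 = 0.14535
  Neyal syndrome: 0.714 × 0.26 = 0.18564
Normalizing constant Z = 0.05187 + 0.14535 + 0.18564 = 0.38286.
P(Koreth fever | evidence) = 0.05187 / 0.38286 ≈ 0.135.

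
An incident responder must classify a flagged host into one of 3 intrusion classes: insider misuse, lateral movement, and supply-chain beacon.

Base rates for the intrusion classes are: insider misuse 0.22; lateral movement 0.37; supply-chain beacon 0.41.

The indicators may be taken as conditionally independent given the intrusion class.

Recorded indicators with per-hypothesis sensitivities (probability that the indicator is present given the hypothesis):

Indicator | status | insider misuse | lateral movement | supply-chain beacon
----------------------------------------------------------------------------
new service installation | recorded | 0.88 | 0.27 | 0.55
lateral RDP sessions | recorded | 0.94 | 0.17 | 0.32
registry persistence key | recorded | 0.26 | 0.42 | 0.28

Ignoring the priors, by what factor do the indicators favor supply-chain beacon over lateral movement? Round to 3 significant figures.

2.56

Joint likelihood of the indicator pattern under each hypothesis:
  supply-chain beacon: 0.55 × 0.32 × 0.28 = 0.04928
  lateral movement: 0.27 × 0.17 × 0.42 = 0.019278
Bayes factor = 0.04928 / 0.019278 ≈ 2.56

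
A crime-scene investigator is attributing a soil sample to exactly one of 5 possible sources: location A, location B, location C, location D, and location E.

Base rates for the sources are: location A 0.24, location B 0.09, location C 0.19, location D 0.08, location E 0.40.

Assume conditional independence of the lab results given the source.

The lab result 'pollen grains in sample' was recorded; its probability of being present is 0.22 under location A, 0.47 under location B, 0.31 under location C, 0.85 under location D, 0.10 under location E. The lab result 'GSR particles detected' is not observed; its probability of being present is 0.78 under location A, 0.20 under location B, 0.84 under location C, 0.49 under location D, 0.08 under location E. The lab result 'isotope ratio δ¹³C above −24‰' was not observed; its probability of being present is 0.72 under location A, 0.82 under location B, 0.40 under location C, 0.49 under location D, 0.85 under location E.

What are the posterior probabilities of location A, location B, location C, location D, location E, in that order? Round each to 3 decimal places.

By Bayes' rule with conditional independence, the unnormalized weight for each hypothesis is prior × ∏ likelihoods (using 1 − P(present | H) for each absent lab result):
  location A: 0.24 × 0.22 × (1 − 0.78) × (1 − 0.72) = 0.0032525
  location B: 0.09 × 0.47 × (1 − 0.20) × (1 − 0.82) = 0.0060912
  location C: 0.19 × 0.31 × (1 − 0.84) × (1 − 0.40) = 0.0056544
  location D: 0.08 × 0.85 × (1 − 0.49) × (1 − 0.49) = 0.017687
  location E: 0.40 × 0.10 × (1 − 0.08) × (1 − 0.85) = 0.00552
The unnormalized weights sum to 0.038205.
P(location A | evidence) = 0.0032525 / 0.038205 ≈ 0.085
P(location B | evidence) = 0.0060912 / 0.038205 ≈ 0.159
P(location C | evidence) = 0.0056544 / 0.038205 ≈ 0.148
P(location D | evidence) = 0.017687 / 0.038205 ≈ 0.463
P(location E | evidence) = 0.00552 / 0.038205 ≈ 0.144

0.085, 0.159, 0.148, 0.463, 0.144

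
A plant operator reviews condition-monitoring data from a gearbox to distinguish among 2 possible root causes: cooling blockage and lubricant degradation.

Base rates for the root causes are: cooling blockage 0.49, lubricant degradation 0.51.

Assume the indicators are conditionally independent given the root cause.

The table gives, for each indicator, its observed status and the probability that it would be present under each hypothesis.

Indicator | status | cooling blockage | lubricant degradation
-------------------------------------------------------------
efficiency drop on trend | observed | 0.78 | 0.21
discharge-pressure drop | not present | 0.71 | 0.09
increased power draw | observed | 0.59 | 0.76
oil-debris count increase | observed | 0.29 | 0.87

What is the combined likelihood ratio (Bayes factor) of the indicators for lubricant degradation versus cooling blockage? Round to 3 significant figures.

Take the product of per-indicator likelihoods under each hypothesis (using 1 − P(present | H) for each absent indicator), then divide.
  lubricant degradation: 0.21 × (1 − 0.09) × 0.76 × 0.87 = 0.12636
  cooling blockage: 0.78 × (1 − 0.71) × 0.59 × 0.29 = 0.038703
Bayes factor = 0.12636 / 0.038703 ≈ 3.26

3.26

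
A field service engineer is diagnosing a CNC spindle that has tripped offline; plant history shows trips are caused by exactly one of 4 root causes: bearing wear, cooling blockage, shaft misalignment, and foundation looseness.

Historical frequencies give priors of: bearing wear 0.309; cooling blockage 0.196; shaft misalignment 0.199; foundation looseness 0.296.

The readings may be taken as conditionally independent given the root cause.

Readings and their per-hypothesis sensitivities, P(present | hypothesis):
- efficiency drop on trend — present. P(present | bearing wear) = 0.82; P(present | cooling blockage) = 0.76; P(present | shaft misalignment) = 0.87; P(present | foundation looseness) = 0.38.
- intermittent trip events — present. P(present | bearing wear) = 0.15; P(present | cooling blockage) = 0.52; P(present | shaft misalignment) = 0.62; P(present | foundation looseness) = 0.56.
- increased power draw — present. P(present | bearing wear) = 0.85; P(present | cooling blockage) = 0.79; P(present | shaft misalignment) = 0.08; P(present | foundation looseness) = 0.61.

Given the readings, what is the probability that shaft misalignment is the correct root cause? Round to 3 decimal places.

0.061

For each hypothesis, the unnormalized posterior weight is prior × product of the reading likelihoods:
  bearing wear: 0.309 × 0.82 × 0.15 × 0.85 = 0.032306
  cooling blockage: 0.196 × 0.76 × 0.52 × 0.79 = 0.061193
  shaft misalignment: 0.199 × 0.87 × 0.62 × 0.08 = 0.0085872
  foundation looseness: 0.296 × 0.38 × 0.56 × 0.61 = 0.038423
Marginal likelihood of the evidence = 0.14051.
P(shaft misalignment | evidence) = 0.0085872 / 0.14051 ≈ 0.061.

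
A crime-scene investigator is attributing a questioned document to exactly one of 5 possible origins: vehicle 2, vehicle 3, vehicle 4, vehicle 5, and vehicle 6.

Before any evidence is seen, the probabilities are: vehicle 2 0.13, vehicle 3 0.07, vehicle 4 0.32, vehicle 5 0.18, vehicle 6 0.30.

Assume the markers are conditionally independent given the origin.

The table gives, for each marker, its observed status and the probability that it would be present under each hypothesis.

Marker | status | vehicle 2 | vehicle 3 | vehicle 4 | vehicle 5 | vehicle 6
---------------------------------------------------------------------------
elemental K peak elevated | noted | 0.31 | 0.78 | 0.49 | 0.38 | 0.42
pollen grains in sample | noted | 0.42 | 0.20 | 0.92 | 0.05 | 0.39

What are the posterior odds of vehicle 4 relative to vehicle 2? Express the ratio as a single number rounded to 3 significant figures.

The normalizing constant cancels in an odds ratio, so compute prior × likelihood for the two hypotheses only:
  vehicle 4: 0.32 × 0.49 × 0.92 = 0.14426
  vehicle 2: 0.13 × 0.31 × 0.42 = 0.016926
Odds(vehicle 4 : vehicle 2) = 0.14426 / 0.016926 ≈ 8.52.

8.52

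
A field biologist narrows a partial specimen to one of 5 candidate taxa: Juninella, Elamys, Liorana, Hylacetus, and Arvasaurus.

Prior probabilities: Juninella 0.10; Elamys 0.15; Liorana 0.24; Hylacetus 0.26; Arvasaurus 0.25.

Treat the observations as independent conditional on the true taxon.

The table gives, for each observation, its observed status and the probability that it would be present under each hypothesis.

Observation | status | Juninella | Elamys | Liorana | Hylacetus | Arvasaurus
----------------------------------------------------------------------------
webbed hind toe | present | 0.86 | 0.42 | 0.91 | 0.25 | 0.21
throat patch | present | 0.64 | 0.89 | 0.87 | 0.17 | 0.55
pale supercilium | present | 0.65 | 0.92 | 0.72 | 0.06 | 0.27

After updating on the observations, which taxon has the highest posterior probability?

Liorana

By Bayes' rule with conditional independence, the unnormalized weight for each hypothesis is prior × ∏ likelihoods:
  Juninella: 0.10 × 0.86 × 0.64 × 0.65 = 0.035776
  Elamys: 0.15 × 0.42 × 0.89 × 0.92 = 0.051584
  Liorana: 0.24 × 0.91 × 0.87 × 0.72 = 0.13681
  Hylacetus: 0.26 × 0.25 × 0.17 × 0.06 = 0.000663
  Arvasaurus: 0.25 × 0.21 × 0.55 × 0.27 = 0.0077963
Marginal likelihood of the evidence = 0.23263.
P(Juninella | evidence) ≈ 0.035776 / 0.23263 ≈ 0.154
P(Elamys | evidence) ≈ 0.051584 / 0.23263 ≈ 0.222
P(Liorana | evidence) ≈ 0.13681 / 0.23263 ≈ 0.588
P(Hylacetus | evidence) ≈ 0.000663 / 0.23263 ≈ 0.003
P(Arvasaurus | evidence) ≈ 0.0077963 / 0.23263 ≈ 0.034
The largest is 0.588, so Liorana is most probable.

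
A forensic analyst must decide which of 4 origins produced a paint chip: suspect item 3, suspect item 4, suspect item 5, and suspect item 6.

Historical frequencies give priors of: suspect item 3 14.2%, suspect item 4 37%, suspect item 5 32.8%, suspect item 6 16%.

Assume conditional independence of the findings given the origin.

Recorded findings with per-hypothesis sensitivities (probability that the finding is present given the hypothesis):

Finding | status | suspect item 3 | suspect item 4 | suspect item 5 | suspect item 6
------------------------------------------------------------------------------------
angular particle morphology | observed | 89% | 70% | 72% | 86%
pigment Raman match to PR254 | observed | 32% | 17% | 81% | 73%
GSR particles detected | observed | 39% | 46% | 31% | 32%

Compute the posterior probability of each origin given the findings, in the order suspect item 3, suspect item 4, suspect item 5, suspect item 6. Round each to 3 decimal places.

0.124, 0.159, 0.465, 0.252

By Bayes' rule with conditional independence, the unnormalized weight for each hypothesis is prior × ∏ likelihoods:
  suspect item 3: 0.142 × 0.89 × 0.32 × 0.39 = 0.015772
  suspect item 4: 0.370 × 0.70 × 0.17 × 0.46 = 0.020254
  suspect item 5: 0.328 × 0.72 × 0.81 × 0.31 = 0.0593
  suspect item 6: 0.160 × 0.86 × 0.73 × 0.32 = 0.032143
Normalizing constant Z = 0.015772 + 0.020254 + 0.0593 + 0.032143 = 0.12747.
P(suspect item 3 | evidence) = 0.015772 / 0.12747 ≈ 0.124
P(suspect item 4 | evidence) = 0.020254 / 0.12747 ≈ 0.159
P(suspect item 5 | evidence) = 0.0593 / 0.12747 ≈ 0.465
P(suspect item 6 | evidence) = 0.032143 / 0.12747 ≈ 0.252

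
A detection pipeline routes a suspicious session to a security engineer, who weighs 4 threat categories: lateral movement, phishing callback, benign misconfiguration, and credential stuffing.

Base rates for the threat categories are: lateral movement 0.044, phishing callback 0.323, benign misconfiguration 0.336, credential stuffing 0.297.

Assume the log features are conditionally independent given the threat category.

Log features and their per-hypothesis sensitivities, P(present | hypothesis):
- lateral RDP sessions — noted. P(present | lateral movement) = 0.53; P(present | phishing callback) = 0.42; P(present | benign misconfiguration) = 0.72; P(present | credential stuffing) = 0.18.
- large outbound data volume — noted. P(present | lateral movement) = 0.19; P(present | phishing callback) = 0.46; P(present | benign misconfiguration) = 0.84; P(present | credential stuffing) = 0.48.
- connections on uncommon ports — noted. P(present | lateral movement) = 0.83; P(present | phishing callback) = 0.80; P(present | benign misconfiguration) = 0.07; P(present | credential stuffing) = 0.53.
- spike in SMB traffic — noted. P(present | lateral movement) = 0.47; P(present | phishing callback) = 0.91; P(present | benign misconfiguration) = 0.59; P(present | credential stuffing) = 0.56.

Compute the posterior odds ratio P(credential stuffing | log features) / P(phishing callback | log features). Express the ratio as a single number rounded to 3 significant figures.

The normalizing constant cancels in an odds ratio, so compute prior × likelihood for the two hypotheses only:
  credential stuffing: 0.297 × 0.18 × 0.48 × 0.53 × 0.56 = 0.0076161
  phishing callback: 0.323 × 0.42 × 0.46 × 0.80 × 0.91 = 0.04543
Posterior odds = 0.0076161 / 0.04543 ≈ 0.168.

0.168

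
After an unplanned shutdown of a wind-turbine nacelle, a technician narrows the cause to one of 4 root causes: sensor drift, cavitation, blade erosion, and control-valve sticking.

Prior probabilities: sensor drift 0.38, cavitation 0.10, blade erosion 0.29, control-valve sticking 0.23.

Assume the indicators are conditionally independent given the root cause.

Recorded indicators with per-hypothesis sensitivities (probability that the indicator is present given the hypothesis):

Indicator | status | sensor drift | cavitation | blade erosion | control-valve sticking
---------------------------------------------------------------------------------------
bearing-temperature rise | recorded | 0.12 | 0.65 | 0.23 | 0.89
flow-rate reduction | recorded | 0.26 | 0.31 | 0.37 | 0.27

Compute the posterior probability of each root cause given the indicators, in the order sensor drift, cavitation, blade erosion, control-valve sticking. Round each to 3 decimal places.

For each hypothesis, the unnormalized posterior weight is prior × product of the indicator likelihoods:
  sensor drift: 0.38 × 0.12 × 0.26 = 0.011856
  cavitation: 0.10 × 0.65 × 0.31 = 0.02015
  blade erosion: 0.29 × 0.23 × 0.37 = 0.024679
  control-valve sticking: 0.23 × 0.89 × 0.27 = 0.055269
Normalizing constant Z = 0.011856 + 0.02015 + 0.024679 + 0.055269 = 0.11195.
P(sensor drift | evidence) = 0.011856 / 0.11195 ≈ 0.106
P(cavitation | evidence) = 0.02015 / 0.11195 ≈ 0.180
P(blade erosion | evidence) = 0.024679 / 0.11195 ≈ 0.220
P(control-valve sticking | evidence) = 0.055269 / 0.11195 ≈ 0.494

0.106, 0.180, 0.220, 0.494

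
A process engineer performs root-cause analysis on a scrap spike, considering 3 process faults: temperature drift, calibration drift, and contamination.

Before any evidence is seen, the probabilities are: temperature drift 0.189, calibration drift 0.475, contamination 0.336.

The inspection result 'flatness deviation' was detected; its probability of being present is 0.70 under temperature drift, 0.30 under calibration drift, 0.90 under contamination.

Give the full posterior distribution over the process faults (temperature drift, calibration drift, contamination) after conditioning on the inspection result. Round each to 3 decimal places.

0.229, 0.247, 0.524

For each hypothesis, the unnormalized posterior weight is prior × likelihood:
  temperature drift: 0.189 × 0.70 = 0.1323
  calibration drift: 0.475 × 0.30 = 0.1425
  contamination: 0.336 × 0.90 = 0.3024
The unnormalized weights sum to 0.5772.
P(temperature drift | evidence) = 0.1323 / 0.5772 ≈ 0.229
P(calibration drift | evidence) = 0.1425 / 0.5772 ≈ 0.247
P(contamination | evidence) = 0.3024 / 0.5772 ≈ 0.524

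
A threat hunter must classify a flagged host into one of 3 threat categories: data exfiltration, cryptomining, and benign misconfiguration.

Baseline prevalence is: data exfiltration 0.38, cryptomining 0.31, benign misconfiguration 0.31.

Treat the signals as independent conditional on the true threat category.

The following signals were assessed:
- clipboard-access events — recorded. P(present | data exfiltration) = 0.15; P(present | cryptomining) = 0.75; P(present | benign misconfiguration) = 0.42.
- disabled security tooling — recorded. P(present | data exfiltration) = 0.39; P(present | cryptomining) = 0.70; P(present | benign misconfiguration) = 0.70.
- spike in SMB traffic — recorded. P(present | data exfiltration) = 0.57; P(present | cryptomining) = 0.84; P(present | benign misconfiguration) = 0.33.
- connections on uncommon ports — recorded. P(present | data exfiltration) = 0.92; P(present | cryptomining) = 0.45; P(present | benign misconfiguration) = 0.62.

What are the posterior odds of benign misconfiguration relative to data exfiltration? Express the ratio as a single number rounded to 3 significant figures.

Posterior odds equal prior odds times the likelihood ratio; only the two competing hypotheses matter.
  benign misconfiguration: 0.31 × 0.42 × 0.70 × 0.33 × 0.62 = 0.018647
  data exfiltration: 0.38 × 0.15 × 0.39 × 0.57 × 0.92 = 0.011657
Odds(benign misconfiguration : data exfiltration) = 0.018647 / 0.011657 ≈ 1.60.

1.60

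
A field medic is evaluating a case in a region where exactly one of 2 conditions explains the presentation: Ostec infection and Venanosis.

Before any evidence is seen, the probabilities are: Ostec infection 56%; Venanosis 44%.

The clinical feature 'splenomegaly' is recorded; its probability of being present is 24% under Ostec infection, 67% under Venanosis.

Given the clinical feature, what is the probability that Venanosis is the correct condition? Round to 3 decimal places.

0.687

By Bayes' rule, the unnormalized weight for each hypothesis is prior × likelihood:
  Ostec infection: 0.56 × 0.24 = 0.1344
  Venanosis: 0.44 × 0.67 = 0.2948
Normalizing constant Z = 0.1344 + 0.2948 = 0.4292.
P(Venanosis | evidence) = 0.2948 / 0.4292 ≈ 0.687.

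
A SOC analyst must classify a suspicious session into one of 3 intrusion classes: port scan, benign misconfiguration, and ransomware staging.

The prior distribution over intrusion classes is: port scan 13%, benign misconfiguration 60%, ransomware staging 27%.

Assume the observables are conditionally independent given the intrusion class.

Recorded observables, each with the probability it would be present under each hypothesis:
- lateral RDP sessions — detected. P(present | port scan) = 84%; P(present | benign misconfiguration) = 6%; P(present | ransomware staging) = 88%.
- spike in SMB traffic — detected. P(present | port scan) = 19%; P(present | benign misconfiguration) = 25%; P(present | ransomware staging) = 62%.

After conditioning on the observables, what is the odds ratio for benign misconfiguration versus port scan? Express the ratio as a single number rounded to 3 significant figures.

The normalizing constant cancels in an odds ratio, so compute prior × likelihood for the two hypotheses only:
  benign misconfiguration: 0.60 × 0.06 × 0.25 = 0.009
  port scan: 0.13 × 0.84 × 0.19 = 0.020748
Odds(benign misconfiguration : port scan) = 0.009 / 0.020748 ≈ 0.434.

0.434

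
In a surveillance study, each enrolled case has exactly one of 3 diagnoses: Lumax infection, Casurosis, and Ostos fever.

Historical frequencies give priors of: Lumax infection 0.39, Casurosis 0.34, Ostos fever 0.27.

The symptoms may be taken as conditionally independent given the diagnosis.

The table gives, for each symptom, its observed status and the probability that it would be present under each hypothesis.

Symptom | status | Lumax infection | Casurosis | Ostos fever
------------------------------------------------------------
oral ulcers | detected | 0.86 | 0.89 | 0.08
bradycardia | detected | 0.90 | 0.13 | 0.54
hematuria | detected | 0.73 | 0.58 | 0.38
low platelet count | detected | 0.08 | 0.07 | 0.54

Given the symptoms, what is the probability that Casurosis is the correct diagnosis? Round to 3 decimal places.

0.074

For each hypothesis, the unnormalized posterior weight is prior × product of the symptom likelihoods:
  Lumax infection: 0.39 × 0.86 × 0.90 × 0.73 × 0.08 = 0.017629
  Casurosis: 0.34 × 0.89 × 0.13 × 0.58 × 0.07 = 0.0015971
  Ostos fever: 0.27 × 0.08 × 0.54 × 0.38 × 0.54 = 0.0023935
Marginal likelihood of the evidence = 0.021619.
P(Casurosis | evidence) = 0.0015971 / 0.021619 ≈ 0.074.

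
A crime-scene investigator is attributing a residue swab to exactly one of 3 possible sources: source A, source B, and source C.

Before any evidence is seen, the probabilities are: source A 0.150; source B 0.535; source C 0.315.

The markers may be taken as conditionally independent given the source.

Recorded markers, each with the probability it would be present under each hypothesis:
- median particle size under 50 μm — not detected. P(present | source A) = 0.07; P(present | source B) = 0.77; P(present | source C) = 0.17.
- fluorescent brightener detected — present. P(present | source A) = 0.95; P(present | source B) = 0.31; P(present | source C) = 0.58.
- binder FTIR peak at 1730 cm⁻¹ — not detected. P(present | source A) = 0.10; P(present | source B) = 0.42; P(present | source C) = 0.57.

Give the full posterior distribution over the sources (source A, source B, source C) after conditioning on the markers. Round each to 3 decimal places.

For each hypothesis, the unnormalized posterior weight is prior × product of the marker likelihoods (using 1 − P(present | H) for each absent marker):
  source A: 0.150 × (1 − 0.07) × 0.95 × (1 − 0.10) = 0.11927
  source B: 0.535 × (1 − 0.77) × 0.31 × (1 − 0.42) = 0.022124
  source C: 0.315 × (1 − 0.17) × 0.58 × (1 − 0.57) = 0.065206
Normalizing constant Z = 0.11927 + 0.022124 + 0.065206 = 0.2066.
P(source A | evidence) = 0.11927 / 0.2066 ≈ 0.577
P(source B | evidence) = 0.022124 / 0.2066 ≈ 0.107
P(source C | evidence) = 0.065206 / 0.2066 ≈ 0.316

0.577, 0.107, 0.316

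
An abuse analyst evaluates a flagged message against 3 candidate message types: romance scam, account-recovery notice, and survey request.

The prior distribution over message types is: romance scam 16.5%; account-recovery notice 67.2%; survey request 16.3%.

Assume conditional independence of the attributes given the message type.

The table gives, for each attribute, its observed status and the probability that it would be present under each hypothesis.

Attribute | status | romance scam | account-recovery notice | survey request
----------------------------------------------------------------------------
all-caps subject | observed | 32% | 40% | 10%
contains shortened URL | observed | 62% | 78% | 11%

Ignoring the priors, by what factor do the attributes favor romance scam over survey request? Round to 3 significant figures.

Take the product of per-attribute likelihoods under each hypothesis, then divide.
  romance scam: 0.32 × 0.62 = 0.1984
  survey request: 0.10 × 0.11 = 0.011
Bayes factor = 0.1984 / 0.011 ≈ 18.0

18.0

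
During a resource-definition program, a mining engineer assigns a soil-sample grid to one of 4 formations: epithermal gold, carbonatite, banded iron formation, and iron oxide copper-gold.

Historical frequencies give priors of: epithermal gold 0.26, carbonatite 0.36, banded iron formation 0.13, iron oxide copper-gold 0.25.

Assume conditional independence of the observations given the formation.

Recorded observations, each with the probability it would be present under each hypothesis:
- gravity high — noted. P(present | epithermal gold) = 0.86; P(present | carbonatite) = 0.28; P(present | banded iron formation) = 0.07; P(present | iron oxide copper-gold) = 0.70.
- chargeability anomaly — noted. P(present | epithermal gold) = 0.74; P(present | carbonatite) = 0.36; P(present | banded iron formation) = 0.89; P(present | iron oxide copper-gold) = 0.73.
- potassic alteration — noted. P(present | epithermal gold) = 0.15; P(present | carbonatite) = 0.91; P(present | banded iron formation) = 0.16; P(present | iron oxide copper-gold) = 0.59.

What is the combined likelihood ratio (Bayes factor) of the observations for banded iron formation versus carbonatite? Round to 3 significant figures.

Take the product of per-observation likelihoods under each hypothesis, then divide.
  banded iron formation: 0.07 × 0.89 × 0.16 = 0.009968
  carbonatite: 0.28 × 0.36 × 0.91 = 0.091728
Bayes factor = 0.009968 / 0.091728 ≈ 0.109

0.109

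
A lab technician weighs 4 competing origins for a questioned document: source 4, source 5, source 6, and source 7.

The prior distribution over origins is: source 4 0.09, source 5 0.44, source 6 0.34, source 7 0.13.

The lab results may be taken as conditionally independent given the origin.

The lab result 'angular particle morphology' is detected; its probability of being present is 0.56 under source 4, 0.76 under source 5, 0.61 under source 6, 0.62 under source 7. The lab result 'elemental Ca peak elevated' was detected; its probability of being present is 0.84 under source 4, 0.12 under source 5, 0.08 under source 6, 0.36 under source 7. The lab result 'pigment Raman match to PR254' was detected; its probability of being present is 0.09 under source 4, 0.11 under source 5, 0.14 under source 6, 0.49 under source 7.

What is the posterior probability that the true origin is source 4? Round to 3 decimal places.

Multiply each prior by the joint likelihood of the lab result pattern:
  source 4: 0.09 × 0.56 × 0.84 × 0.09 = 0.0038102
  source 5: 0.44 × 0.76 × 0.12 × 0.11 = 0.0044141
  source 6: 0.34 × 0.61 × 0.08 × 0.14 = 0.0023229
  source 7: 0.13 × 0.62 × 0.36 × 0.49 = 0.014218
Normalizing constant Z = 0.0038102 + 0.0044141 + 0.0023229 + 0.014218 = 0.024765.
P(source 4 | evidence) = 0.0038102 / 0.024765 ≈ 0.154.

0.154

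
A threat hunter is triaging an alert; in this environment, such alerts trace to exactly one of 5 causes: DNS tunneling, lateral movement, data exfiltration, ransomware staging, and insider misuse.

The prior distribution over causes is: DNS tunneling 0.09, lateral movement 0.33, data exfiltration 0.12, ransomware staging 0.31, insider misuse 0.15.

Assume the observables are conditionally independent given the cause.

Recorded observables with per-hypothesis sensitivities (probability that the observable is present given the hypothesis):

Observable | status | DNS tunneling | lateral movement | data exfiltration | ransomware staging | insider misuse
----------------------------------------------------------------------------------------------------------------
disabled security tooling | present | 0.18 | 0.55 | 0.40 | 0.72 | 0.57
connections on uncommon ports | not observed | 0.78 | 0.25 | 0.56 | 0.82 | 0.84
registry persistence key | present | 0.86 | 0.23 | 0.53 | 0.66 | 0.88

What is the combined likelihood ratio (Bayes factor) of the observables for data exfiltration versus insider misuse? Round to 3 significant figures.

1.16

Joint likelihood of the observable pattern under each hypothesis (using 1 − P(present | H) for each absent observable):
  data exfiltration: 0.40 × (1 − 0.56) × 0.53 = 0.09328
  insider misuse: 0.57 × (1 − 0.84) × 0.88 = 0.080256
Bayes factor = 0.09328 / 0.080256 ≈ 1.16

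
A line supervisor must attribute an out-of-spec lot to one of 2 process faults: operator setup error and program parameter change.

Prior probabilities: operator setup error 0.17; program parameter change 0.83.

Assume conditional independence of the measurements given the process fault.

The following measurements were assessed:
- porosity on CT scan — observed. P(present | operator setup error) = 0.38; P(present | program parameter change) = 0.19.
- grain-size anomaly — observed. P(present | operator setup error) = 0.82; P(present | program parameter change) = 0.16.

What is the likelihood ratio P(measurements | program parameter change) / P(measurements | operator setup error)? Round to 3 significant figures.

Take the product of per-measurement likelihoods under each hypothesis, then divide.
  program parameter change: 0.19 × 0.16 = 0.0304
  operator setup error: 0.38 × 0.82 = 0.3116
Bayes factor = 0.0304 / 0.3116 ≈ 0.0976

0.0976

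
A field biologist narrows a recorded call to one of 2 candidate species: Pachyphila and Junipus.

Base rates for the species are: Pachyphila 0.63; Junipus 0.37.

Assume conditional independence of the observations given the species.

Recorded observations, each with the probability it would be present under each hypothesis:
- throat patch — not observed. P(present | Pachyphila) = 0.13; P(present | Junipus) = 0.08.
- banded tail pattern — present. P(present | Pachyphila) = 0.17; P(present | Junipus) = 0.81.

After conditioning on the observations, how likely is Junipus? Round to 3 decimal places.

For each hypothesis, the unnormalized posterior weight is prior × product of the observation likelihoods (using 1 − P(present | H) for each absent observation):
  Pachyphila: 0.63 × (1 − 0.13) × 0.17 = 0.093177
  Junipus: 0.37 × (1 − 0.08) × 0.81 = 0.27572
The unnormalized weights sum to 0.3689.
P(Junipus | evidence) = 0.27572 / 0.3689 ≈ 0.747.

0.747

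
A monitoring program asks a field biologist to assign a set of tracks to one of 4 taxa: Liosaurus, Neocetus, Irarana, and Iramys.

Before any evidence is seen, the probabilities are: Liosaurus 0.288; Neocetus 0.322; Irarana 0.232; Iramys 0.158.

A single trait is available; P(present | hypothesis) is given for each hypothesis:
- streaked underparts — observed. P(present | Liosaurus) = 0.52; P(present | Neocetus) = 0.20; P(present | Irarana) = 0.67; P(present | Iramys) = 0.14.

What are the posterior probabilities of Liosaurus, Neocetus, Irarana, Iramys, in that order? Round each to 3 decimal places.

For each hypothesis, the unnormalized posterior weight is prior × likelihood:
  Liosaurus: 0.288 × 0.52 = 0.14976
  Neocetus: 0.322 × 0.20 = 0.0644
  Irarana: 0.232 × 0.67 = 0.15544
  Iramys: 0.158 × 0.14 = 0.02212
The unnormalized weights sum to 0.39172.
P(Liosaurus | evidence) = 0.14976 / 0.39172 ≈ 0.382
P(Neocetus | evidence) = 0.0644 / 0.39172 ≈ 0.164
P(Irarana | evidence) = 0.15544 / 0.39172 ≈ 0.397
P(Iramys | evidence) = 0.02212 / 0.39172 ≈ 0.056

0.382, 0.164, 0.397, 0.056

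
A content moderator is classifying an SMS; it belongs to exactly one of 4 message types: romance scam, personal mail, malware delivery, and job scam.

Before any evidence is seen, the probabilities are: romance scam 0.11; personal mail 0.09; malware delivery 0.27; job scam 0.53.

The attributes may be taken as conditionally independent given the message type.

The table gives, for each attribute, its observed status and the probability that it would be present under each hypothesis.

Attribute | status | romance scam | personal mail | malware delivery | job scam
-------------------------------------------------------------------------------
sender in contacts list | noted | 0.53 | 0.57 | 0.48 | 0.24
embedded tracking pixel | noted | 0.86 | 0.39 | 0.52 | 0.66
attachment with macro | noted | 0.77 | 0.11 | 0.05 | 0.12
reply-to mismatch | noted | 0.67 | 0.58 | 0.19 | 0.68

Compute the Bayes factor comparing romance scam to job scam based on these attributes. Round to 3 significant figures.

Take the product of per-attribute likelihoods under each hypothesis, then divide.
  romance scam: 0.53 × 0.86 × 0.77 × 0.67 = 0.23515
  job scam: 0.24 × 0.66 × 0.12 × 0.68 = 0.012925
Bayes factor = 0.23515 / 0.012925 ≈ 18.2

18.2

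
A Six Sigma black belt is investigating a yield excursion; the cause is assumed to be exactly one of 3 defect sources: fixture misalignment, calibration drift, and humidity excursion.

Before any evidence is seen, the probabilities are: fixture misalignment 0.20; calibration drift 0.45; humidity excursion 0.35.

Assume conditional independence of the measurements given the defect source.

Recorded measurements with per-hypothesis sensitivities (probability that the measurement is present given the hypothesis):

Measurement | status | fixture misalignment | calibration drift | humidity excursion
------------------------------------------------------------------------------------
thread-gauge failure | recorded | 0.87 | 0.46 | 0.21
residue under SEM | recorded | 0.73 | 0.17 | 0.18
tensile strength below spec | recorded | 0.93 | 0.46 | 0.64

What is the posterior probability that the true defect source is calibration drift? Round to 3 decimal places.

0.113

For each hypothesis, the unnormalized posterior weight is prior × product of the measurement likelihoods:
  fixture misalignment: 0.20 × 0.87 × 0.73 × 0.93 = 0.11813
  calibration drift: 0.45 × 0.46 × 0.17 × 0.46 = 0.016187
  humidity excursion: 0.35 × 0.21 × 0.18 × 0.64 = 0.0084672
Normalizing constant Z = 0.11813 + 0.016187 + 0.0084672 = 0.14278.
P(calibration drift | evidence) = 0.016187 / 0.14278 ≈ 0.113.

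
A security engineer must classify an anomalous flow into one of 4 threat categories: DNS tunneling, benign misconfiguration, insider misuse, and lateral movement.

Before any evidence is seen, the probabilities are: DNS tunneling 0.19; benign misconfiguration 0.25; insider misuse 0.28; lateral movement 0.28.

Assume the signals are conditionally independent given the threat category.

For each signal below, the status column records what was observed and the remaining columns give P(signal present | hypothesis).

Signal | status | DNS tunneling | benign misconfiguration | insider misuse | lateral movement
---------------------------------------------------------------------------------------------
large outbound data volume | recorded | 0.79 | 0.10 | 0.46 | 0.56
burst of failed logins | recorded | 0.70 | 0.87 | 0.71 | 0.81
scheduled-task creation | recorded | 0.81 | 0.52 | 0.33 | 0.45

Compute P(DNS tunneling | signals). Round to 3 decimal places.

0.463

Multiply each prior by the joint likelihood of the signal pattern:
  DNS tunneling: 0.19 × 0.79 × 0.70 × 0.81 = 0.085107
  benign misconfiguration: 0.25 × 0.10 × 0.87 × 0.52 = 0.01131
  insider misuse: 0.28 × 0.46 × 0.71 × 0.33 = 0.030178
  lateral movement: 0.28 × 0.56 × 0.81 × 0.45 = 0.057154
The unnormalized weights sum to 0.18375.
P(DNS tunneling | evidence) = 0.085107 / 0.18375 ≈ 0.463.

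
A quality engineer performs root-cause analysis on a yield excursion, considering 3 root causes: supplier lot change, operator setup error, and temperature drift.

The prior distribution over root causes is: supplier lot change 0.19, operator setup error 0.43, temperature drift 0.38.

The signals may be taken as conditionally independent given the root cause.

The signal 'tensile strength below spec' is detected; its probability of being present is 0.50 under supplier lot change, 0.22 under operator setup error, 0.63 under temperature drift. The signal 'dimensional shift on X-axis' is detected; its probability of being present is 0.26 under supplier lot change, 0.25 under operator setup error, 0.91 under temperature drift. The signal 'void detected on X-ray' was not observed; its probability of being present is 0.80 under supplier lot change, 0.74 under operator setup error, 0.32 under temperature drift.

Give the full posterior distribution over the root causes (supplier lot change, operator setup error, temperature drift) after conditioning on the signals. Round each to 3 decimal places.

Multiply each prior by the joint likelihood of the signal pattern (using 1 − P(present | H) for each absent signal):
  supplier lot change: 0.19 × 0.50 × 0.26 × (1 − 0.80) = 0.00494
  operator setup error: 0.43 × 0.22 × 0.25 × (1 − 0.74) = 0.006149
  temperature drift: 0.38 × 0.63 × 0.91 × (1 − 0.32) = 0.14814
The unnormalized weights sum to 0.15923.
P(supplier lot change | evidence) = 0.00494 / 0.15923 ≈ 0.031
P(operator setup error | evidence) = 0.006149 / 0.15923 ≈ 0.039
P(temperature drift | evidence) = 0.14814 / 0.15923 ≈ 0.930

0.031, 0.039, 0.930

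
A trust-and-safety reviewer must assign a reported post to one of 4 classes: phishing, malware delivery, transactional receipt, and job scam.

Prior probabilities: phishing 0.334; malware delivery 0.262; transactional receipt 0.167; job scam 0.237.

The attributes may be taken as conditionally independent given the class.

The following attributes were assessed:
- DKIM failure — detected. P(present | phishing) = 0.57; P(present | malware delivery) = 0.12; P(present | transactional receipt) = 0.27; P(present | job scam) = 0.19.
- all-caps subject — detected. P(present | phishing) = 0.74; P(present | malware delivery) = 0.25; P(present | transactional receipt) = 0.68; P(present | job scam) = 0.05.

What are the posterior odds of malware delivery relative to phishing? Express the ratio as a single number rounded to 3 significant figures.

0.0558

Posterior odds equal prior odds times the likelihood ratio; only the two competing hypotheses matter.
  malware delivery: 0.262 × 0.12 × 0.25 = 0.00786
  phishing: 0.334 × 0.57 × 0.74 = 0.14088
Odds(malware delivery : phishing) = 0.00786 / 0.14088 ≈ 0.0558.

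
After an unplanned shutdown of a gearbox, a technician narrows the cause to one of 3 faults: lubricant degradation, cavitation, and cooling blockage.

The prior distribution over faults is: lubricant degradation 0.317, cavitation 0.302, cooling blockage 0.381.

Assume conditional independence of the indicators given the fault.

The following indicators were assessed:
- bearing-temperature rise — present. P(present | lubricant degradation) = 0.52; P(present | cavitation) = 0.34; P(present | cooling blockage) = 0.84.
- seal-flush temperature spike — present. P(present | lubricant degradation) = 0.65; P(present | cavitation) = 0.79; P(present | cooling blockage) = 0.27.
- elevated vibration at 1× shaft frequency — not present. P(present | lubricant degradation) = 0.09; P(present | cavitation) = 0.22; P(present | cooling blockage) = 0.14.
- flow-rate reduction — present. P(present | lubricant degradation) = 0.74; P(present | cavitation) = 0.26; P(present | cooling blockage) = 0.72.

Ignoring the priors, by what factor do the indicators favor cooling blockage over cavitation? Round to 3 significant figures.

2.58

Take the product of per-indicator likelihoods under each hypothesis (using 1 − P(present | H) for each absent indicator), then divide.
  cooling blockage: 0.84 × 0.27 × (1 − 0.14) × 0.72 = 0.14043
  cavitation: 0.34 × 0.79 × (1 − 0.22) × 0.26 = 0.054472
Bayes factor = 0.14043 / 0.054472 ≈ 2.58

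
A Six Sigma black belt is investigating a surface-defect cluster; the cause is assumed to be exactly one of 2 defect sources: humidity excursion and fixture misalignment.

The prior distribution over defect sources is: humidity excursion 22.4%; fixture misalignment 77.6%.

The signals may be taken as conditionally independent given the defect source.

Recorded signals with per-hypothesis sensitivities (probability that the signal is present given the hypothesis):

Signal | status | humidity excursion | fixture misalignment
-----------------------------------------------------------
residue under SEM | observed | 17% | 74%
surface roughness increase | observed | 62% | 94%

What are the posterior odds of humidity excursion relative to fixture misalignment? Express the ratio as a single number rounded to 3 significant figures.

0.0437

Unnormalized posterior weight (prior times the signal likelihoods) for each of the two hypotheses:
  humidity excursion: 0.224 × 0.17 × 0.62 = 0.02361
  fixture misalignment: 0.776 × 0.74 × 0.94 = 0.53979
Odds(humidity excursion : fixture misalignment) = 0.02361 / 0.53979 ≈ 0.0437.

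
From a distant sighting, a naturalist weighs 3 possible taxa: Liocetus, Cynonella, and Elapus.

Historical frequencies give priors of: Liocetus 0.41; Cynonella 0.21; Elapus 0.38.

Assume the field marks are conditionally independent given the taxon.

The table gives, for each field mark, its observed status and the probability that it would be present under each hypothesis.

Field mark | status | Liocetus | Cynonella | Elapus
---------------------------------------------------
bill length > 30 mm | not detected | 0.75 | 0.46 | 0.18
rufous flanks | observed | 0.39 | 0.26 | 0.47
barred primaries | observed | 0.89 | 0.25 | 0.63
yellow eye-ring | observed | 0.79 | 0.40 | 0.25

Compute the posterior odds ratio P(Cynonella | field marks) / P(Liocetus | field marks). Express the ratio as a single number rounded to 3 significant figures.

0.105

Unnormalized posterior weight (prior times the field mark likelihoods) for each of the two hypotheses (using 1 − P(present | H) for each absent field mark):
  Cynonella: 0.21 × (1 − 0.46) × 0.26 × 0.25 × 0.40 = 0.0029484
  Liocetus: 0.41 × (1 − 0.75) × 0.39 × 0.89 × 0.79 = 0.028106
Posterior odds = 0.0029484 / 0.028106 ≈ 0.105.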